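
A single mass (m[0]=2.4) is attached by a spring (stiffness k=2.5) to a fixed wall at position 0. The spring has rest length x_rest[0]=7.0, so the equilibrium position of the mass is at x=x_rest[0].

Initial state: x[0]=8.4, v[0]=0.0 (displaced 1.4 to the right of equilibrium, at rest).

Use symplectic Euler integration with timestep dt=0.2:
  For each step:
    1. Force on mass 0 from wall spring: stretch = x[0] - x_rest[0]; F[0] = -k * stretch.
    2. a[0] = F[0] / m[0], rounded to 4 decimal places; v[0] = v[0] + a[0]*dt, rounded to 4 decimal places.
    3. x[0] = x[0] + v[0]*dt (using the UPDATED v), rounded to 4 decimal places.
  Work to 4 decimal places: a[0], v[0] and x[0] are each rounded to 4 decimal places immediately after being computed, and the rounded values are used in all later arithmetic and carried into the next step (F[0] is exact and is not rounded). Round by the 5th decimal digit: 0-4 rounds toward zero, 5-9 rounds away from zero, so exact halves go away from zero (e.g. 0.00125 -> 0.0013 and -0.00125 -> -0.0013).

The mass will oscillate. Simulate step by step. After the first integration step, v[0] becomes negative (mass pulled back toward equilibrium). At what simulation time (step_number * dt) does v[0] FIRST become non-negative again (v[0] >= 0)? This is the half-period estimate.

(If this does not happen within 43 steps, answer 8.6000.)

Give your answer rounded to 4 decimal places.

Step 0: x=[8.4000] v=[0.0000]
Step 1: x=[8.3417] v=[-0.2917]
Step 2: x=[8.2275] v=[-0.5712]
Step 3: x=[8.0621] v=[-0.8269]
Step 4: x=[7.8525] v=[-1.0482]
Step 5: x=[7.6073] v=[-1.2258]
Step 6: x=[7.3368] v=[-1.3523]
Step 7: x=[7.0523] v=[-1.4225]
Step 8: x=[6.7656] v=[-1.4334]
Step 9: x=[6.4887] v=[-1.3846]
Step 10: x=[6.2331] v=[-1.2781]
Step 11: x=[6.0094] v=[-1.1183]
Step 12: x=[5.8270] v=[-0.9119]
Step 13: x=[5.6935] v=[-0.6675]
Step 14: x=[5.6144] v=[-0.3953]
Step 15: x=[5.5931] v=[-0.1066]
Step 16: x=[5.6304] v=[0.1865]
First v>=0 after going negative at step 16, time=3.2000

Answer: 3.2000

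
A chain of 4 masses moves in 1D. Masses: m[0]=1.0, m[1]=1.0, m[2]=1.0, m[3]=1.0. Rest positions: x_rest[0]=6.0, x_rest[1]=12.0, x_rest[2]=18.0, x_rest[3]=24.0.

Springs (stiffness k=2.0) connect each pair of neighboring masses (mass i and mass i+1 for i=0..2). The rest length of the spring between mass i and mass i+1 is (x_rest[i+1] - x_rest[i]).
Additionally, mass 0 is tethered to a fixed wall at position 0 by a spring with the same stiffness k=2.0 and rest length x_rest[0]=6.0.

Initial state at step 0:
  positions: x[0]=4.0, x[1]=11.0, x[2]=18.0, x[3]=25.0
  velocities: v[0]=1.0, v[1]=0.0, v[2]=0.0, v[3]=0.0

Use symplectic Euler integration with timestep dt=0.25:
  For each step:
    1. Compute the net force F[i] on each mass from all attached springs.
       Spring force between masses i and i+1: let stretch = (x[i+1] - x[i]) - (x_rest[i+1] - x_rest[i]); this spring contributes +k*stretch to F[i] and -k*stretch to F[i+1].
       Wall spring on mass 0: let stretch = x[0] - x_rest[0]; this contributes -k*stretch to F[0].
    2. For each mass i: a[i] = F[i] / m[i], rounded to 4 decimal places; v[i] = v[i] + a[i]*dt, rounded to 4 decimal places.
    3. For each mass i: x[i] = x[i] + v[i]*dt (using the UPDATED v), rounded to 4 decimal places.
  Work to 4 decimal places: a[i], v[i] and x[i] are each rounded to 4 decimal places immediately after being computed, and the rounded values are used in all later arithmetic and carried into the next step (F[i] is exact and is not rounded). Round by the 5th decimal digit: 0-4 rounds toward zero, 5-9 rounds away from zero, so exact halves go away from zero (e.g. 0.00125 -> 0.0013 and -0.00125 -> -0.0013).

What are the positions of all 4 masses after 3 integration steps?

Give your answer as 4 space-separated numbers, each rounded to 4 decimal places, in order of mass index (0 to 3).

Step 0: x=[4.0000 11.0000 18.0000 25.0000] v=[1.0000 0.0000 0.0000 0.0000]
Step 1: x=[4.6250 11.0000 18.0000 24.8750] v=[2.5000 0.0000 0.0000 -0.5000]
Step 2: x=[5.4688 11.0781 17.9844 24.6406] v=[3.3750 0.3125 -0.0625 -0.9375]
Step 3: x=[6.3301 11.3184 17.9375 24.3242] v=[3.4453 0.9610 -0.1876 -1.2656]

Answer: 6.3301 11.3184 17.9375 24.3242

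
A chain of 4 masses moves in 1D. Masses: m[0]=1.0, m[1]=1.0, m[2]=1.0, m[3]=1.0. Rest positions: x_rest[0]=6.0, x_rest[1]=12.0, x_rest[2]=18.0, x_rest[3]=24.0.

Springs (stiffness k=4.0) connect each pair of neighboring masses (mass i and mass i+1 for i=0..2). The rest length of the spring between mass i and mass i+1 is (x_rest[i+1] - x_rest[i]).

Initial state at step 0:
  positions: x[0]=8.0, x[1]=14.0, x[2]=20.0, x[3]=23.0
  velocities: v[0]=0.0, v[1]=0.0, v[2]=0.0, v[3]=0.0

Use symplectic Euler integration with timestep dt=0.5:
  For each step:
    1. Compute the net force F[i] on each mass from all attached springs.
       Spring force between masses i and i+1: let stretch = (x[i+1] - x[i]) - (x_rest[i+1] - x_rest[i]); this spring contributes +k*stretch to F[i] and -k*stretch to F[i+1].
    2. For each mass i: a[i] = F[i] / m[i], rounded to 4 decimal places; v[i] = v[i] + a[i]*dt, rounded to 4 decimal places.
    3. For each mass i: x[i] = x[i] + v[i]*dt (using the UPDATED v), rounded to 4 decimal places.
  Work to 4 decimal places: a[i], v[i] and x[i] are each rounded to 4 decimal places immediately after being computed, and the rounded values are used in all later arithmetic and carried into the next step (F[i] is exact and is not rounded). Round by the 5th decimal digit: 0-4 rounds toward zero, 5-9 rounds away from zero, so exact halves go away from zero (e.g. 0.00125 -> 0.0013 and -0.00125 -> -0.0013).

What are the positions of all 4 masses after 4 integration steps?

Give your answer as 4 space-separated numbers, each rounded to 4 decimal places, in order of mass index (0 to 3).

Answer: 5.0000 14.0000 20.0000 26.0000

Derivation:
Step 0: x=[8.0000 14.0000 20.0000 23.0000] v=[0.0000 0.0000 0.0000 0.0000]
Step 1: x=[8.0000 14.0000 17.0000 26.0000] v=[0.0000 0.0000 -6.0000 6.0000]
Step 2: x=[8.0000 11.0000 20.0000 26.0000] v=[0.0000 -6.0000 6.0000 0.0000]
Step 3: x=[5.0000 14.0000 20.0000 26.0000] v=[-6.0000 6.0000 0.0000 0.0000]
Step 4: x=[5.0000 14.0000 20.0000 26.0000] v=[0.0000 0.0000 0.0000 0.0000]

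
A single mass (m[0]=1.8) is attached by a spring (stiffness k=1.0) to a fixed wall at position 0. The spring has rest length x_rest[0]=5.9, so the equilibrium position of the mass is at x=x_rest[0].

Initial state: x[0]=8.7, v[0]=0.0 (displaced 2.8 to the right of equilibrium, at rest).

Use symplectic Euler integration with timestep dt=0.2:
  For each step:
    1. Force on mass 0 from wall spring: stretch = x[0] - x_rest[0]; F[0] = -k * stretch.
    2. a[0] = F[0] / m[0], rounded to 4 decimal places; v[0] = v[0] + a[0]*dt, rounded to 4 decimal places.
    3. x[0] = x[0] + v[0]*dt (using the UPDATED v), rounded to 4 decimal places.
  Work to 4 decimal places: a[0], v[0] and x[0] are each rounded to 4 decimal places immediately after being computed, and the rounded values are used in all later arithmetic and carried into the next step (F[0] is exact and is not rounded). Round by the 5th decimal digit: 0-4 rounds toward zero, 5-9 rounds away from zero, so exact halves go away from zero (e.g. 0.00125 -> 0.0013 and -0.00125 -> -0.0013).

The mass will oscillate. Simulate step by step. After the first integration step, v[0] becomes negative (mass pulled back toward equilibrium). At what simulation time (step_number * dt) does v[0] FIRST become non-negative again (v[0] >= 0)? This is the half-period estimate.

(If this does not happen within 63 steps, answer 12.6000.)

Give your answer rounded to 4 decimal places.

Step 0: x=[8.7000] v=[0.0000]
Step 1: x=[8.6378] v=[-0.3111]
Step 2: x=[8.5147] v=[-0.6153]
Step 3: x=[8.3335] v=[-0.9058]
Step 4: x=[8.0983] v=[-1.1762]
Step 5: x=[7.8142] v=[-1.4205]
Step 6: x=[7.4876] v=[-1.6332]
Step 7: x=[7.1257] v=[-1.8096]
Step 8: x=[6.7365] v=[-1.9458]
Step 9: x=[6.3288] v=[-2.0387]
Step 10: x=[5.9115] v=[-2.0863]
Step 11: x=[5.4940] v=[-2.0876]
Step 12: x=[5.0855] v=[-2.0425]
Step 13: x=[4.6951] v=[-1.9520]
Step 14: x=[4.3315] v=[-1.8181]
Step 15: x=[4.0027] v=[-1.6438]
Step 16: x=[3.7161] v=[-1.4330]
Step 17: x=[3.4780] v=[-1.1903]
Step 18: x=[3.2938] v=[-0.9212]
Step 19: x=[3.1675] v=[-0.6316]
Step 20: x=[3.1019] v=[-0.3280]
Step 21: x=[3.0985] v=[-0.0171]
Step 22: x=[3.1573] v=[0.2942]
First v>=0 after going negative at step 22, time=4.4000

Answer: 4.4000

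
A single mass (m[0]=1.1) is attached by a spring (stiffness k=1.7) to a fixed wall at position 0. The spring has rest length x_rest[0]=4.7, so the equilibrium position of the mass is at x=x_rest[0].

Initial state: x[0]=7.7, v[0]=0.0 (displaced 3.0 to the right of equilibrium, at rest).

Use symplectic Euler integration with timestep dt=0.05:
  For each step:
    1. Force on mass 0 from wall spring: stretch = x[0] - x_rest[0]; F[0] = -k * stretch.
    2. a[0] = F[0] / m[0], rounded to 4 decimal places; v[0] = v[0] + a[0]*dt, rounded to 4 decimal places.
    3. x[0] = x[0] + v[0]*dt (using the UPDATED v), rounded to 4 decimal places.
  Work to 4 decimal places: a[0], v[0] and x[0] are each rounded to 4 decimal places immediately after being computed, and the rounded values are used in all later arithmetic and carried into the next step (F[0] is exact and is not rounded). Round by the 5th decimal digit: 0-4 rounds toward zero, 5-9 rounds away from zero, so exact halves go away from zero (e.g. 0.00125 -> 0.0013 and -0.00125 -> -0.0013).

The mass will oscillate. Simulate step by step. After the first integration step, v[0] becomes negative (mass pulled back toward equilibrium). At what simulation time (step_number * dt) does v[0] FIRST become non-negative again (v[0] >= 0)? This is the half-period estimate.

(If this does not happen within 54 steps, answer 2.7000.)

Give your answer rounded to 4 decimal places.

Step 0: x=[7.7000] v=[0.0000]
Step 1: x=[7.6884] v=[-0.2318]
Step 2: x=[7.6653] v=[-0.4627]
Step 3: x=[7.6307] v=[-0.6918]
Step 4: x=[7.5848] v=[-0.9183]
Step 5: x=[7.5277] v=[-1.1412]
Step 6: x=[7.4597] v=[-1.3597]
Step 7: x=[7.3811] v=[-1.5730]
Step 8: x=[7.2921] v=[-1.7802]
Step 9: x=[7.1931] v=[-1.9805]
Step 10: x=[7.0844] v=[-2.1732]
Step 11: x=[6.9665] v=[-2.3575]
Step 12: x=[6.8399] v=[-2.5326]
Step 13: x=[6.7050] v=[-2.6980]
Step 14: x=[6.5624] v=[-2.8529]
Step 15: x=[6.4126] v=[-2.9968]
Step 16: x=[6.2561] v=[-3.1291]
Step 17: x=[6.0936] v=[-3.2493]
Step 18: x=[5.9258] v=[-3.3570]
Step 19: x=[5.7532] v=[-3.4517]
Step 20: x=[5.5765] v=[-3.5331]
Step 21: x=[5.3965] v=[-3.6008]
Step 22: x=[5.2138] v=[-3.6546]
Step 23: x=[5.0291] v=[-3.6943]
Step 24: x=[4.8431] v=[-3.7197]
Step 25: x=[4.6566] v=[-3.7308]
Step 26: x=[4.4702] v=[-3.7274]
Step 27: x=[4.2847] v=[-3.7096]
Step 28: x=[4.1008] v=[-3.6775]
Step 29: x=[3.9192] v=[-3.6312]
Step 30: x=[3.7407] v=[-3.5709]
Step 31: x=[3.5659] v=[-3.4968]
Step 32: x=[3.3954] v=[-3.4092]
Step 33: x=[3.2300] v=[-3.3084]
Step 34: x=[3.0703] v=[-3.1948]
Step 35: x=[2.9169] v=[-3.0689]
Step 36: x=[2.7703] v=[-2.9311]
Step 37: x=[2.6312] v=[-2.7820]
Step 38: x=[2.5001] v=[-2.6221]
Step 39: x=[2.3775] v=[-2.4521]
Step 40: x=[2.2639] v=[-2.2726]
Step 41: x=[2.1597] v=[-2.0844]
Step 42: x=[2.0653] v=[-1.8881]
Step 43: x=[1.9811] v=[-1.6845]
Step 44: x=[1.9074] v=[-1.4744]
Step 45: x=[1.8445] v=[-1.2586]
Step 46: x=[1.7926] v=[-1.0380]
Step 47: x=[1.7519] v=[-0.8133]
Step 48: x=[1.7226] v=[-0.5855]
Step 49: x=[1.7048] v=[-0.3554]
Step 50: x=[1.6986] v=[-0.1240]
Step 51: x=[1.7040] v=[0.1079]
First v>=0 after going negative at step 51, time=2.5500

Answer: 2.5500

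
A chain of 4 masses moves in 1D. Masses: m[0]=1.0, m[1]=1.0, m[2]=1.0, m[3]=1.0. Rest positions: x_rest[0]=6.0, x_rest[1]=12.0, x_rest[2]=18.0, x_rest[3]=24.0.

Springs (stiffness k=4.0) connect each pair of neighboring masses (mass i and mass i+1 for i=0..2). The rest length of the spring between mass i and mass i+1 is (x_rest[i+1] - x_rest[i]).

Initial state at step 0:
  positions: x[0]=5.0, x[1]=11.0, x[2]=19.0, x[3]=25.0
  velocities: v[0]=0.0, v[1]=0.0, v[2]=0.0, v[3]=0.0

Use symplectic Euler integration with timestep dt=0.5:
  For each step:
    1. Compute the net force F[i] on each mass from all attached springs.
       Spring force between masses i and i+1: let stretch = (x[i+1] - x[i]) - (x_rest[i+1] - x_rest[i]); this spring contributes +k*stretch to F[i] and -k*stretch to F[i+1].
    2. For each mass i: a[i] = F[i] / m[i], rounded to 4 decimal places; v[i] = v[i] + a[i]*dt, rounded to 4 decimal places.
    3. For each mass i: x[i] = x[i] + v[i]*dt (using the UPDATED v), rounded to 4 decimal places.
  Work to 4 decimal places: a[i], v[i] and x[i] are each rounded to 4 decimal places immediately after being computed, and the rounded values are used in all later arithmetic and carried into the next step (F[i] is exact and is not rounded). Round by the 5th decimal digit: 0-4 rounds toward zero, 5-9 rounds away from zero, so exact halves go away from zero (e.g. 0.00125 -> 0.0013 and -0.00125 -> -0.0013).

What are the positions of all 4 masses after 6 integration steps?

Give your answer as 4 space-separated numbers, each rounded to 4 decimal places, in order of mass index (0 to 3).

Step 0: x=[5.0000 11.0000 19.0000 25.0000] v=[0.0000 0.0000 0.0000 0.0000]
Step 1: x=[5.0000 13.0000 17.0000 25.0000] v=[0.0000 4.0000 -4.0000 0.0000]
Step 2: x=[7.0000 11.0000 19.0000 23.0000] v=[4.0000 -4.0000 4.0000 -4.0000]
Step 3: x=[7.0000 13.0000 17.0000 23.0000] v=[0.0000 4.0000 -4.0000 0.0000]
Step 4: x=[7.0000 13.0000 17.0000 23.0000] v=[0.0000 0.0000 0.0000 0.0000]
Step 5: x=[7.0000 11.0000 19.0000 23.0000] v=[0.0000 -4.0000 4.0000 0.0000]
Step 6: x=[5.0000 13.0000 17.0000 25.0000] v=[-4.0000 4.0000 -4.0000 4.0000]

Answer: 5.0000 13.0000 17.0000 25.0000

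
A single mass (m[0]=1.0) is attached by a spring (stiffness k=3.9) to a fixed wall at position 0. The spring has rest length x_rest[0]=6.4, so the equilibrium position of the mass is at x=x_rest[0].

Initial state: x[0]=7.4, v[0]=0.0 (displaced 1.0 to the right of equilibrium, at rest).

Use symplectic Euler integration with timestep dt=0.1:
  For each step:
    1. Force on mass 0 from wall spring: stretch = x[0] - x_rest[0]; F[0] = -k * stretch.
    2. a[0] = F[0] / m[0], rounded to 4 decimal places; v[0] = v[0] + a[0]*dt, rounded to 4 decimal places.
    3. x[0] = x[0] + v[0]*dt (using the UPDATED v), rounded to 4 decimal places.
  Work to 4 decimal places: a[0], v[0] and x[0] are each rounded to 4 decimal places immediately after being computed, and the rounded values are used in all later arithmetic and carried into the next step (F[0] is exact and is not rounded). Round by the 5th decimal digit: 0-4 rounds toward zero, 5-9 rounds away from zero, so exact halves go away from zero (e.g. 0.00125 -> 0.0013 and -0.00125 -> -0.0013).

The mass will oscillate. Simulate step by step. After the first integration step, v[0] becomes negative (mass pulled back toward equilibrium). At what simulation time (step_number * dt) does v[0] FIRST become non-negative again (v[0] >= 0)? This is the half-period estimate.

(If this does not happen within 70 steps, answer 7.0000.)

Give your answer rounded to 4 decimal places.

Step 0: x=[7.4000] v=[0.0000]
Step 1: x=[7.3610] v=[-0.3900]
Step 2: x=[7.2845] v=[-0.7648]
Step 3: x=[7.1735] v=[-1.1098]
Step 4: x=[7.0324] v=[-1.4115]
Step 5: x=[6.8666] v=[-1.6581]
Step 6: x=[6.6826] v=[-1.8401]
Step 7: x=[6.4876] v=[-1.9503]
Step 8: x=[6.2892] v=[-1.9845]
Step 9: x=[6.0951] v=[-1.9413]
Step 10: x=[5.9129] v=[-1.8224]
Step 11: x=[5.7497] v=[-1.6324]
Step 12: x=[5.6118] v=[-1.3788]
Step 13: x=[5.5047] v=[-1.0714]
Step 14: x=[5.4325] v=[-0.7222]
Step 15: x=[5.3980] v=[-0.3449]
Step 16: x=[5.4026] v=[0.0459]
First v>=0 after going negative at step 16, time=1.6000

Answer: 1.6000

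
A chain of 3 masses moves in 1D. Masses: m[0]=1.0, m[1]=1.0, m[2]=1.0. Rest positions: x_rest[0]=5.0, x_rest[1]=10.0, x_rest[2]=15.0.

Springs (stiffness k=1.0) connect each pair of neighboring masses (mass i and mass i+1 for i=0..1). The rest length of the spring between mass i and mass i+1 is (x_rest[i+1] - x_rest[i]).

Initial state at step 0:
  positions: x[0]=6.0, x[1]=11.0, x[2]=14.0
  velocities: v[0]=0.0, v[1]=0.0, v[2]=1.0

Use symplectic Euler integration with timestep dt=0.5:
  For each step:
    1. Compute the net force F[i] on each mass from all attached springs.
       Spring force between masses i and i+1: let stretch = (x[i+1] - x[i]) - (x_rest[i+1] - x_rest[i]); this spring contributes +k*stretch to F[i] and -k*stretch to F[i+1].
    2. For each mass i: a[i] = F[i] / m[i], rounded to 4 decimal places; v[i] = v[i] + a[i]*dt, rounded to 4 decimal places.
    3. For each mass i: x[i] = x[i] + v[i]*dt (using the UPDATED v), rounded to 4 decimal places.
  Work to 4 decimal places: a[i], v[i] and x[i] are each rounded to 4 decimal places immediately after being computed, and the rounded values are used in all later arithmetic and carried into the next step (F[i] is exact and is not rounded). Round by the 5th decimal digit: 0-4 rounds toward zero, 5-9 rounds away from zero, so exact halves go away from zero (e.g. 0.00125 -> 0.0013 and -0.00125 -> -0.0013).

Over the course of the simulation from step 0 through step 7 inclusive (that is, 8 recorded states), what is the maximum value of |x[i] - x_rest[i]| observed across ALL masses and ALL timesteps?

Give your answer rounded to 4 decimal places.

Answer: 2.3204

Derivation:
Step 0: x=[6.0000 11.0000 14.0000] v=[0.0000 0.0000 1.0000]
Step 1: x=[6.0000 10.5000 15.0000] v=[0.0000 -1.0000 2.0000]
Step 2: x=[5.8750 10.0000 16.1250] v=[-0.2500 -1.0000 2.2500]
Step 3: x=[5.5313 10.0000 16.9688] v=[-0.6875 0.0000 1.6875]
Step 4: x=[5.0547 10.6251 17.3204] v=[-0.9532 1.2501 0.7031]
Step 5: x=[4.7207 11.5314 17.2481] v=[-0.6680 1.8126 -0.1446]
Step 6: x=[4.8394 12.1642 16.9966] v=[0.2374 1.2656 -0.5030]
Step 7: x=[5.5393 12.1739 16.7870] v=[1.3998 0.0194 -0.4192]
Max displacement = 2.3204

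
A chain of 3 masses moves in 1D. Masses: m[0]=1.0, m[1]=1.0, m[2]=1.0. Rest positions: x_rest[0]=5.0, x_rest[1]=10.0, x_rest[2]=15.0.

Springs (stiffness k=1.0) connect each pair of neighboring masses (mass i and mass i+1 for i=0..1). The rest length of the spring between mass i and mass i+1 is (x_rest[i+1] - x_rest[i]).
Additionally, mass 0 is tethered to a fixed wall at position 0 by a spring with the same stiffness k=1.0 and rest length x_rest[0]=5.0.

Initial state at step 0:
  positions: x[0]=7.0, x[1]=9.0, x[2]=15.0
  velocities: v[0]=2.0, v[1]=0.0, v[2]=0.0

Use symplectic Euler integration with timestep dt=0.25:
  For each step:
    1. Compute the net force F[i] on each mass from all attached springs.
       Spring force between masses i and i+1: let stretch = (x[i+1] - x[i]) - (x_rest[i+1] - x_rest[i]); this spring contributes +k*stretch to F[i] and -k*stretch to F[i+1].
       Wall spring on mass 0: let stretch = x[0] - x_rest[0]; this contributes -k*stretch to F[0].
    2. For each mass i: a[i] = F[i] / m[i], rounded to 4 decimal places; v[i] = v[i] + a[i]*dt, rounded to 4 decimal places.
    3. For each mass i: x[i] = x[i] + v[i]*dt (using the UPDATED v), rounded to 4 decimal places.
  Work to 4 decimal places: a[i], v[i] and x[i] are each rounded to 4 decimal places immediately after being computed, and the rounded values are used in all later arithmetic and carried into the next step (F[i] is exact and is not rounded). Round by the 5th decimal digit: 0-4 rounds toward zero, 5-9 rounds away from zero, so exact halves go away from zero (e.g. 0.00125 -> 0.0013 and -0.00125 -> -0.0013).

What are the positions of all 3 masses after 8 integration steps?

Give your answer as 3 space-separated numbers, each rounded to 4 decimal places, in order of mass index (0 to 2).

Step 0: x=[7.0000 9.0000 15.0000] v=[2.0000 0.0000 0.0000]
Step 1: x=[7.1875 9.2500 14.9375] v=[0.7500 1.0000 -0.2500]
Step 2: x=[7.0547 9.7266 14.8320] v=[-0.5313 1.9063 -0.4219]
Step 3: x=[6.6480 10.3553 14.7199] v=[-1.6270 2.5147 -0.4483]
Step 4: x=[6.0575 11.0251 14.6475] v=[-2.3622 2.6790 -0.2895]
Step 5: x=[5.3988 11.6108 14.6612] v=[-2.6347 2.3427 0.0549]
Step 6: x=[4.7910 11.9989 14.7968] v=[-2.4314 1.5523 0.5423]
Step 7: x=[4.3342 12.1114 15.0700] v=[-1.8272 0.4498 1.0928]
Step 8: x=[4.0926 11.9227 15.4708] v=[-0.9665 -0.7549 1.6032]

Answer: 4.0926 11.9227 15.4708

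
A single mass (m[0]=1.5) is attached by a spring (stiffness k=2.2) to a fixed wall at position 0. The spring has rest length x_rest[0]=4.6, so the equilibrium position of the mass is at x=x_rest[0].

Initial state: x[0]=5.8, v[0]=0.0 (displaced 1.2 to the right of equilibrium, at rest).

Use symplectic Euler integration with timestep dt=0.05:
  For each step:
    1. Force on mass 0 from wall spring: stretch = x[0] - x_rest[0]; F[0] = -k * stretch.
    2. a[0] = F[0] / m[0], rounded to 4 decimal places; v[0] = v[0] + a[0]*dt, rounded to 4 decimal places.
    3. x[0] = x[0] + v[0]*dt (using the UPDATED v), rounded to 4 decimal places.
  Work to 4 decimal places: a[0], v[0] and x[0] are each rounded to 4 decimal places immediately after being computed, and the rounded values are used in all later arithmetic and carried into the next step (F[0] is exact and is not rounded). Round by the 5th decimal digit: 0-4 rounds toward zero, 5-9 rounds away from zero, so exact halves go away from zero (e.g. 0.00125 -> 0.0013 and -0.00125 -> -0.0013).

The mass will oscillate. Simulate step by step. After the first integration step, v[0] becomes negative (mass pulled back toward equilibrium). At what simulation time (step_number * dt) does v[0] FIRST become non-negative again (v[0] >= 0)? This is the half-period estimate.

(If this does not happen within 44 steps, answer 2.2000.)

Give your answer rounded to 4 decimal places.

Step 0: x=[5.8000] v=[0.0000]
Step 1: x=[5.7956] v=[-0.0880]
Step 2: x=[5.7868] v=[-0.1757]
Step 3: x=[5.7737] v=[-0.2627]
Step 4: x=[5.7563] v=[-0.3488]
Step 5: x=[5.7346] v=[-0.4336]
Step 6: x=[5.7088] v=[-0.5168]
Step 7: x=[5.6789] v=[-0.5981]
Step 8: x=[5.6450] v=[-0.6772]
Step 9: x=[5.6073] v=[-0.7538]
Step 10: x=[5.5659] v=[-0.8277]
Step 11: x=[5.5210] v=[-0.8985]
Step 12: x=[5.4727] v=[-0.9660]
Step 13: x=[5.4212] v=[-1.0300]
Step 14: x=[5.3667] v=[-1.0902]
Step 15: x=[5.3094] v=[-1.1464]
Step 16: x=[5.2495] v=[-1.1984]
Step 17: x=[5.1872] v=[-1.2460]
Step 18: x=[5.1227] v=[-1.2891]
Step 19: x=[5.0563] v=[-1.3274]
Step 20: x=[4.9883] v=[-1.3609]
Step 21: x=[4.9188] v=[-1.3894]
Step 22: x=[4.8482] v=[-1.4128]
Step 23: x=[4.7767] v=[-1.4310]
Step 24: x=[4.7045] v=[-1.4440]
Step 25: x=[4.6319] v=[-1.4517]
Step 26: x=[4.5592] v=[-1.4540]
Step 27: x=[4.4867] v=[-1.4510]
Step 28: x=[4.4146] v=[-1.4427]
Step 29: x=[4.3431] v=[-1.4291]
Step 30: x=[4.2726] v=[-1.4103]
Step 31: x=[4.2033] v=[-1.3863]
Step 32: x=[4.1354] v=[-1.3572]
Step 33: x=[4.0692] v=[-1.3231]
Step 34: x=[4.0050] v=[-1.2842]
Step 35: x=[3.9430] v=[-1.2406]
Step 36: x=[3.8834] v=[-1.1924]
Step 37: x=[3.8264] v=[-1.1399]
Step 38: x=[3.7722] v=[-1.0832]
Step 39: x=[3.7211] v=[-1.0225]
Step 40: x=[3.6732] v=[-0.9580]
Step 41: x=[3.6287] v=[-0.8900]
Step 42: x=[3.5878] v=[-0.8188]
Step 43: x=[3.5506] v=[-0.7446]
Step 44: x=[3.5172] v=[-0.6676]
v[0] did not become non-negative within 44 steps; using fallback time=2.2000

Answer: 2.2000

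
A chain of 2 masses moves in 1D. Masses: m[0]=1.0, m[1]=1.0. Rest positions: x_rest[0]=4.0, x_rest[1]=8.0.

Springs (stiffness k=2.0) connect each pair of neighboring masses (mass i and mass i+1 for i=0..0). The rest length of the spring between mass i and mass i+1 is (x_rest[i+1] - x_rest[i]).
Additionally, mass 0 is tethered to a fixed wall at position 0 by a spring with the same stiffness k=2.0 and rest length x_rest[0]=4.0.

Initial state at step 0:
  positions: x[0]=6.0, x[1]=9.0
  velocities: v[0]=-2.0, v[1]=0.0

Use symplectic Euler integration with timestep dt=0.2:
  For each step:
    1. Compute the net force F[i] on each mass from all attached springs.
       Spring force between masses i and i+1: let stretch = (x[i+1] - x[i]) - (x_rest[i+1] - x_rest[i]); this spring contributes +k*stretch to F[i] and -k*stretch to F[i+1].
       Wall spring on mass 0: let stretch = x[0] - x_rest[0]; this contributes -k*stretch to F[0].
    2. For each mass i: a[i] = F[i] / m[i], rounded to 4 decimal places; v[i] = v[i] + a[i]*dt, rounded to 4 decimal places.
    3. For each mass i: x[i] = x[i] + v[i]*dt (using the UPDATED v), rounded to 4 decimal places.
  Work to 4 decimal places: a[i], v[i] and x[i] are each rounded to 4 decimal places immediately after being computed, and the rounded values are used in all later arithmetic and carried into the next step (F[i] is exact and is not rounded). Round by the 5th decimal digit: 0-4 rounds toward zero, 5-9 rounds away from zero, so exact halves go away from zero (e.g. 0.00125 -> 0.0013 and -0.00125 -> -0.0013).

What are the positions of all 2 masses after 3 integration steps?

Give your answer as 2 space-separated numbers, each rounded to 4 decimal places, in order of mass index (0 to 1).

Step 0: x=[6.0000 9.0000] v=[-2.0000 0.0000]
Step 1: x=[5.3600 9.0800] v=[-3.2000 0.4000]
Step 2: x=[4.5888 9.1824] v=[-3.8560 0.5120]
Step 3: x=[3.8180 9.2373] v=[-3.8541 0.2746]

Answer: 3.8180 9.2373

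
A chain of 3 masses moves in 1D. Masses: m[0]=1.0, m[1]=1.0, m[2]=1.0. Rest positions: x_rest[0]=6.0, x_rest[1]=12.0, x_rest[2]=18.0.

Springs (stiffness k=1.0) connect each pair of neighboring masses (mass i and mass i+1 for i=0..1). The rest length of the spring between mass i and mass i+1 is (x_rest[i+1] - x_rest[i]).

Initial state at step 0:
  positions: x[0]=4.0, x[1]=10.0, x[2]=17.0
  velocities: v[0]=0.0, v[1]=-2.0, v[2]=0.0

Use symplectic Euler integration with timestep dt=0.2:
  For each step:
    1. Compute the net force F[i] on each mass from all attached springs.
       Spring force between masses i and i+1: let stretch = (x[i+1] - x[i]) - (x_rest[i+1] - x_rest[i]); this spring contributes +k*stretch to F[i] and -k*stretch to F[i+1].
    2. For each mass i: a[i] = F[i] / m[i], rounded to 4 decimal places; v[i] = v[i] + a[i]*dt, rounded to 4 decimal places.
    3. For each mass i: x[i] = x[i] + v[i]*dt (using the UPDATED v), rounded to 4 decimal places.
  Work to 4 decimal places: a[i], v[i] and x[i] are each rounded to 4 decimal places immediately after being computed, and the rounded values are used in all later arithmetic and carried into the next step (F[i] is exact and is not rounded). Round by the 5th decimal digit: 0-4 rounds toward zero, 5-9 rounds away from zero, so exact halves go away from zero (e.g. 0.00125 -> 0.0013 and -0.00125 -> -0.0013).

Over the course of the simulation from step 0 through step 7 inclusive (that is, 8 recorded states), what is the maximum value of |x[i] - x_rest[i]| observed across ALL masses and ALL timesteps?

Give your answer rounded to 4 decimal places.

Step 0: x=[4.0000 10.0000 17.0000] v=[0.0000 -2.0000 0.0000]
Step 1: x=[4.0000 9.6400 16.9600] v=[0.0000 -1.8000 -0.2000]
Step 2: x=[3.9856 9.3472 16.8672] v=[-0.0720 -1.4640 -0.4640]
Step 3: x=[3.9457 9.1407 16.7136] v=[-0.1997 -1.0323 -0.7680]
Step 4: x=[3.8736 9.0294 16.4971] v=[-0.3607 -0.5567 -1.0826]
Step 5: x=[3.7677 9.0105 16.2219] v=[-0.5295 -0.0943 -1.3761]
Step 6: x=[3.6315 9.0704 15.8982] v=[-0.6809 0.2994 -1.6184]
Step 7: x=[3.4729 9.1858 15.5414] v=[-0.7931 0.5772 -1.7840]
Max displacement = 2.9895

Answer: 2.9895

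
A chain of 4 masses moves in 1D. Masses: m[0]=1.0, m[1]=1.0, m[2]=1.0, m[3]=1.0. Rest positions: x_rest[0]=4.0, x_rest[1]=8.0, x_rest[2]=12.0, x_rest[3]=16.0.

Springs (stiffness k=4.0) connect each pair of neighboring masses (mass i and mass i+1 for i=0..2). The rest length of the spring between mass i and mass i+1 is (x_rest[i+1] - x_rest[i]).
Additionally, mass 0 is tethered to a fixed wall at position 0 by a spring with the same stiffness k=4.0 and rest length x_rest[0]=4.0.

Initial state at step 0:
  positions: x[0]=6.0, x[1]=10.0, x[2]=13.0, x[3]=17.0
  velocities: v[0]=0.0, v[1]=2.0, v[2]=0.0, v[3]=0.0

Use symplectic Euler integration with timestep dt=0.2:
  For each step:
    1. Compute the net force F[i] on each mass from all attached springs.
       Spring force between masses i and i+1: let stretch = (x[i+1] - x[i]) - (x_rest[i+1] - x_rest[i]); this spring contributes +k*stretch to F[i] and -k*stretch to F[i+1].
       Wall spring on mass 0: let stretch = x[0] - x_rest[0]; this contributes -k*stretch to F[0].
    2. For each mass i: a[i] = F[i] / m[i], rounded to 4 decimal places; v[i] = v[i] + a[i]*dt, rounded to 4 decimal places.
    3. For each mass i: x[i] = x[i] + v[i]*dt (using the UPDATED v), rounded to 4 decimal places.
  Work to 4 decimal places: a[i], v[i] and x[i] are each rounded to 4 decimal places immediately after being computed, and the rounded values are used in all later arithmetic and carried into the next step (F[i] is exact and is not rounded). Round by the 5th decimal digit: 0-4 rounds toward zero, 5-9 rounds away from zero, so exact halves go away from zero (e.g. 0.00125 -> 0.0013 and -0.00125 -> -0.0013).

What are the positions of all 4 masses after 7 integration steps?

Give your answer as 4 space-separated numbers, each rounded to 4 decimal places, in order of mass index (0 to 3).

Step 0: x=[6.0000 10.0000 13.0000 17.0000] v=[0.0000 2.0000 0.0000 0.0000]
Step 1: x=[5.6800 10.2400 13.1600 17.0000] v=[-1.6000 1.2000 0.8000 0.0000]
Step 2: x=[5.1808 10.2176 13.4672 17.0256] v=[-2.4960 -0.1120 1.5360 0.1280]
Step 3: x=[4.6586 9.9092 13.8238 17.1219] v=[-2.6112 -1.5418 1.7830 0.4813]
Step 4: x=[4.2311 9.3871 14.0818 17.3305] v=[-2.1376 -2.6106 1.2898 1.0428]
Step 5: x=[3.9516 8.7912 14.1084 17.6593] v=[-1.3977 -2.9796 0.1330 1.6438]
Step 6: x=[3.8141 8.2717 13.8524 18.0599] v=[-0.6873 -2.5975 -1.2800 2.0031]
Step 7: x=[3.7796 7.9319 13.3767 18.4273] v=[-0.1725 -1.6990 -2.3786 1.8371]

Answer: 3.7796 7.9319 13.3767 18.4273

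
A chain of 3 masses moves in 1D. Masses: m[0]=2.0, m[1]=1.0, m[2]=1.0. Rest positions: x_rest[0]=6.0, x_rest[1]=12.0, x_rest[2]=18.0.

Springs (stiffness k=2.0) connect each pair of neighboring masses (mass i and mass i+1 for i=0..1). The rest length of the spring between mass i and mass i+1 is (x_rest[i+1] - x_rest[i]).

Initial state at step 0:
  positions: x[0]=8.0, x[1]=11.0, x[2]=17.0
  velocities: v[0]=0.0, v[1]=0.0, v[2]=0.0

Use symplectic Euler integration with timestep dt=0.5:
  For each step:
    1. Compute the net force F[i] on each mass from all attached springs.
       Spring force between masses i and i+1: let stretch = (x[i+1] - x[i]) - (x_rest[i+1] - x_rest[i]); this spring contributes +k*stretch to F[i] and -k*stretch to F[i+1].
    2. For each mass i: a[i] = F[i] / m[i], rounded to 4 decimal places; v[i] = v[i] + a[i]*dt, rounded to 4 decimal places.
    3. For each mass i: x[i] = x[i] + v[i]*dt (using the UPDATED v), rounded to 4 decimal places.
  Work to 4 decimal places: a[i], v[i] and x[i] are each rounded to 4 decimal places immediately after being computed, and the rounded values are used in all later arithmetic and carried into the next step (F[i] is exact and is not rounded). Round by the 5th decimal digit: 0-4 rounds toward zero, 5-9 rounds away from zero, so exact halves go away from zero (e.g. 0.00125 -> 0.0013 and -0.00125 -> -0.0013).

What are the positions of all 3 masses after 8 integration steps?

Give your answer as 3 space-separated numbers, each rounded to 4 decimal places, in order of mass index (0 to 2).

Step 0: x=[8.0000 11.0000 17.0000] v=[0.0000 0.0000 0.0000]
Step 1: x=[7.2500 12.5000 17.0000] v=[-1.5000 3.0000 0.0000]
Step 2: x=[6.3125 13.6250 17.7500] v=[-1.8750 2.2500 1.5000]
Step 3: x=[5.7031 13.1563 19.4375] v=[-1.2188 -0.9375 3.3750]
Step 4: x=[5.4570 12.1016 20.9844] v=[-0.4922 -2.1095 3.0938]
Step 5: x=[5.3721 12.1660 21.0899] v=[-0.1699 0.1287 0.2110]
Step 6: x=[5.4857 13.2954 19.7335] v=[0.2271 2.2587 -2.7129]
Step 7: x=[6.0517 13.7390 18.1580] v=[1.1320 0.8871 -3.1510]
Step 8: x=[7.0396 12.5484 17.3730] v=[1.9757 -2.3812 -1.5700]

Answer: 7.0396 12.5484 17.3730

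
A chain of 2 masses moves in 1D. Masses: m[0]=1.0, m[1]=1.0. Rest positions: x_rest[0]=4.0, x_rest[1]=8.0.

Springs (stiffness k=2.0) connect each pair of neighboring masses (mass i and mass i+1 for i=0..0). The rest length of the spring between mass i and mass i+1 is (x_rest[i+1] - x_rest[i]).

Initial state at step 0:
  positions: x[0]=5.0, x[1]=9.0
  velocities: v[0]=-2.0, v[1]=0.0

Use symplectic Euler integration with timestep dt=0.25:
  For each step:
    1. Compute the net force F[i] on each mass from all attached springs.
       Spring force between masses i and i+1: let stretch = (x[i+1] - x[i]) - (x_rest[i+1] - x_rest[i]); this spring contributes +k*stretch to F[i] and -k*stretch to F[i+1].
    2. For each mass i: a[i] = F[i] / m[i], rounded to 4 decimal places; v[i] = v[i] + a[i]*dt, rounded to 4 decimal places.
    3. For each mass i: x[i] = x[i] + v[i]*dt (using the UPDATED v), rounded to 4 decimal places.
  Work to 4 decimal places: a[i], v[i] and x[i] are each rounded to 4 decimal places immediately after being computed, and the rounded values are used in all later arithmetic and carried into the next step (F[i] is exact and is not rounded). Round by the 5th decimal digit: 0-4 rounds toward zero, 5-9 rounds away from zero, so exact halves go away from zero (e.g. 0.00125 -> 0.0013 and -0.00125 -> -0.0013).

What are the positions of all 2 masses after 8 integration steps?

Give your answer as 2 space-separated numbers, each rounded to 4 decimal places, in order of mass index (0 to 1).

Step 0: x=[5.0000 9.0000] v=[-2.0000 0.0000]
Step 1: x=[4.5000 9.0000] v=[-2.0000 0.0000]
Step 2: x=[4.0625 8.9375] v=[-1.7500 -0.2500]
Step 3: x=[3.7344 8.7656] v=[-1.3125 -0.6875]
Step 4: x=[3.5352 8.4648] v=[-0.7969 -1.2031]
Step 5: x=[3.4522 8.0478] v=[-0.3321 -1.6679]
Step 6: x=[3.4436 7.5564] v=[-0.0343 -1.9657]
Step 7: x=[3.4491 7.0509] v=[0.0221 -2.0221]
Step 8: x=[3.4049 6.5952] v=[-0.1770 -1.8230]

Answer: 3.4049 6.5952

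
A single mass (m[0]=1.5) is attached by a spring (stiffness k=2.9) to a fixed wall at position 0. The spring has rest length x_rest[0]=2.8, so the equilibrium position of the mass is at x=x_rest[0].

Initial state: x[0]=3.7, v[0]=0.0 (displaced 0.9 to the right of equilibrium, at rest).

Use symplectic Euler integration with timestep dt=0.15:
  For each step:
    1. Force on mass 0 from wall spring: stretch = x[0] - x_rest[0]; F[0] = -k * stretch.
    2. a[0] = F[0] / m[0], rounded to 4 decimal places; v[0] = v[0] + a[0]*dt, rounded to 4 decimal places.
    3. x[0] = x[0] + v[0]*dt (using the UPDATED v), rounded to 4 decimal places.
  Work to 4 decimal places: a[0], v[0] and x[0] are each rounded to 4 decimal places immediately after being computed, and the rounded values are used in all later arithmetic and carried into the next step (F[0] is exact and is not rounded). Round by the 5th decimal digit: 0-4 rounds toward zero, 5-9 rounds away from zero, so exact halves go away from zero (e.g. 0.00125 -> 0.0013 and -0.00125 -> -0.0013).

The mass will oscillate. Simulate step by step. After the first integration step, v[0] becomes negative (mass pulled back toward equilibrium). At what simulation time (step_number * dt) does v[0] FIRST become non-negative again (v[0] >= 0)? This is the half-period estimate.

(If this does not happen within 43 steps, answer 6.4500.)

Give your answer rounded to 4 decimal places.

Answer: 2.4000

Derivation:
Step 0: x=[3.7000] v=[0.0000]
Step 1: x=[3.6609] v=[-0.2610]
Step 2: x=[3.5843] v=[-0.5107]
Step 3: x=[3.4736] v=[-0.7381]
Step 4: x=[3.3336] v=[-0.9334]
Step 5: x=[3.1704] v=[-1.0881]
Step 6: x=[2.9911] v=[-1.1955]
Step 7: x=[2.8035] v=[-1.2509]
Step 8: x=[2.6157] v=[-1.2519]
Step 9: x=[2.4359] v=[-1.1985]
Step 10: x=[2.2720] v=[-1.0929]
Step 11: x=[2.1310] v=[-0.9398]
Step 12: x=[2.0191] v=[-0.7458]
Step 13: x=[1.9412] v=[-0.5193]
Step 14: x=[1.9007] v=[-0.2703]
Step 15: x=[1.8993] v=[-0.0095]
Step 16: x=[1.9371] v=[0.2517]
First v>=0 after going negative at step 16, time=2.4000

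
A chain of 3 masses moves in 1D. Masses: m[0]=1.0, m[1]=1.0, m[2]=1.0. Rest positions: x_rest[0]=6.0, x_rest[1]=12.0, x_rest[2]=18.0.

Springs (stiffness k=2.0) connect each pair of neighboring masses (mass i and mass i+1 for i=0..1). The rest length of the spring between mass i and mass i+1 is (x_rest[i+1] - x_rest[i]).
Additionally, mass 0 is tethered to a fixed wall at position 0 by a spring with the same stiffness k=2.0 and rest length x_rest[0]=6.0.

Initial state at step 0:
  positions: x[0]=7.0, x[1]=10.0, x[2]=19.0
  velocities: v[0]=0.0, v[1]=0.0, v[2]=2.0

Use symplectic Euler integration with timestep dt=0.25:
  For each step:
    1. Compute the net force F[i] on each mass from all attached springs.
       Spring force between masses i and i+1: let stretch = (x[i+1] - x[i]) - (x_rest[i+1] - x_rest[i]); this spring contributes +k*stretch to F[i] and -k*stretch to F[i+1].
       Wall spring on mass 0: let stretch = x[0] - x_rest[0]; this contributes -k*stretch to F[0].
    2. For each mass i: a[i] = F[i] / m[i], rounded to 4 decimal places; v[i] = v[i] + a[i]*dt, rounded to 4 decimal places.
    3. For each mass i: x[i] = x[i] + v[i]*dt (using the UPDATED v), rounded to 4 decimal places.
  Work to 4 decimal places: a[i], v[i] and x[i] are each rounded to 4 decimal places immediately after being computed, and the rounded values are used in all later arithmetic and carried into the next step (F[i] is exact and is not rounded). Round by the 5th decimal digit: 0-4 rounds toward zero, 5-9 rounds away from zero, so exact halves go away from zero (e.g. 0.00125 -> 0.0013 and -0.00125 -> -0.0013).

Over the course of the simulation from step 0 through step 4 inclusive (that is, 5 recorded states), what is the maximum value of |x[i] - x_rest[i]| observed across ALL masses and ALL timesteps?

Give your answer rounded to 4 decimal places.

Step 0: x=[7.0000 10.0000 19.0000] v=[0.0000 0.0000 2.0000]
Step 1: x=[6.5000 10.7500 19.1250] v=[-2.0000 3.0000 0.5000]
Step 2: x=[5.7188 12.0156 18.9531] v=[-3.1250 5.0625 -0.6875]
Step 3: x=[5.0098 13.3613 18.6640] v=[-2.8360 5.3829 -1.1563]
Step 4: x=[4.7185 14.3259 18.4621] v=[-1.1652 3.8585 -0.8077]
Max displacement = 2.3259

Answer: 2.3259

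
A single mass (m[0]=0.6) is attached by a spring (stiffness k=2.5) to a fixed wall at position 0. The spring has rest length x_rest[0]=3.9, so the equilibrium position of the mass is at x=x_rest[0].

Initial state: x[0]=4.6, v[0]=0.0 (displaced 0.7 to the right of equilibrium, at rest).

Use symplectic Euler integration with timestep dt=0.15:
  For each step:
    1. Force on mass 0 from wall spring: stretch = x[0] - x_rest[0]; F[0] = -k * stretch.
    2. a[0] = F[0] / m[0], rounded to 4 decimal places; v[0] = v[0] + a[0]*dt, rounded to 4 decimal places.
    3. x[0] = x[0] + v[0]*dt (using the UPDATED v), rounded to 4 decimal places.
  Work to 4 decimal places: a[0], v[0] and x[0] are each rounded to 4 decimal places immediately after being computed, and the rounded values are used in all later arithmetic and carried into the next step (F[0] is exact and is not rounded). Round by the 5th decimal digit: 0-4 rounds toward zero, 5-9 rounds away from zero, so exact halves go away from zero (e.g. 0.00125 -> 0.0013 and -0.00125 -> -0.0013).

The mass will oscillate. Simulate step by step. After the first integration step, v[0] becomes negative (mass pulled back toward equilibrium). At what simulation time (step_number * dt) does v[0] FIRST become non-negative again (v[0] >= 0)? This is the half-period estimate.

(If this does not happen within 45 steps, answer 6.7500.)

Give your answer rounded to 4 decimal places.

Answer: 1.6500

Derivation:
Step 0: x=[4.6000] v=[0.0000]
Step 1: x=[4.5344] v=[-0.4375]
Step 2: x=[4.4093] v=[-0.8340]
Step 3: x=[4.2365] v=[-1.1523]
Step 4: x=[4.0321] v=[-1.3626]
Step 5: x=[3.8153] v=[-1.4452]
Step 6: x=[3.6065] v=[-1.3923]
Step 7: x=[3.4252] v=[-1.2089]
Step 8: x=[3.2884] v=[-0.9122]
Step 9: x=[3.2089] v=[-0.5300]
Step 10: x=[3.1942] v=[-0.0981]
Step 11: x=[3.2457] v=[0.3430]
First v>=0 after going negative at step 11, time=1.6500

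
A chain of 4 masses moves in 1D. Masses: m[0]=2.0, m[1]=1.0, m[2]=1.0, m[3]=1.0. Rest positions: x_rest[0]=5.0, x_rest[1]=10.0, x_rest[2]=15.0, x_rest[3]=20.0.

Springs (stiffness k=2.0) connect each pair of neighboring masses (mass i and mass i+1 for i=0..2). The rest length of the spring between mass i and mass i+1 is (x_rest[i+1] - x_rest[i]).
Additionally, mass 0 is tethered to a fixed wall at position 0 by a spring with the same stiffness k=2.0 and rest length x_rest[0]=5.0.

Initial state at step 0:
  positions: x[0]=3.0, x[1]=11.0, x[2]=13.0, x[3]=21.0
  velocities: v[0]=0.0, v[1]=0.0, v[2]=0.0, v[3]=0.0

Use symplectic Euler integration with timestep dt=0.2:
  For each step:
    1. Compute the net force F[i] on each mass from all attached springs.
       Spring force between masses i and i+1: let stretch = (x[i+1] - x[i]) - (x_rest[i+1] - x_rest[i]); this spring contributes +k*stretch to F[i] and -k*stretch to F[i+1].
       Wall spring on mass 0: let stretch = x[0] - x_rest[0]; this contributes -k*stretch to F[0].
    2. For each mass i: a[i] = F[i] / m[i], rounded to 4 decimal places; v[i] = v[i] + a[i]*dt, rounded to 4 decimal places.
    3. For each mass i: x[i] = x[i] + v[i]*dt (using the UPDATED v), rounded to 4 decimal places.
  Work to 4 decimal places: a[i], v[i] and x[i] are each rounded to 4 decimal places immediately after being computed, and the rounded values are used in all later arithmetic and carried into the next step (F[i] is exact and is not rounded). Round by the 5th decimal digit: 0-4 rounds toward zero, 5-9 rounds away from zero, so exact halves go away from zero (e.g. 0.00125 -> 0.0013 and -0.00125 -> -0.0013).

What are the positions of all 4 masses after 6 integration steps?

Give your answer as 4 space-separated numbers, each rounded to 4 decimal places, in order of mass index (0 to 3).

Answer: 5.3277 7.5848 16.3321 18.8768

Derivation:
Step 0: x=[3.0000 11.0000 13.0000 21.0000] v=[0.0000 0.0000 0.0000 0.0000]
Step 1: x=[3.2000 10.5200 13.4800 20.7600] v=[1.0000 -2.4000 2.4000 -1.2000]
Step 2: x=[3.5648 9.6912 14.3056 20.3376] v=[1.8240 -4.1440 4.1280 -2.1120]
Step 3: x=[4.0321 8.7414 15.2446 19.8326] v=[2.3363 -4.7488 4.6950 -2.5248]
Step 4: x=[4.5264 7.9352 16.0304 19.3606] v=[2.4717 -4.0312 3.9289 -2.3600]
Step 5: x=[4.9760 7.5039 16.4350 19.0222] v=[2.2482 -2.1566 2.0229 -1.6921]
Step 6: x=[5.3277 7.5848 16.3321 18.8768] v=[1.7586 0.4047 -0.5147 -0.7270]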